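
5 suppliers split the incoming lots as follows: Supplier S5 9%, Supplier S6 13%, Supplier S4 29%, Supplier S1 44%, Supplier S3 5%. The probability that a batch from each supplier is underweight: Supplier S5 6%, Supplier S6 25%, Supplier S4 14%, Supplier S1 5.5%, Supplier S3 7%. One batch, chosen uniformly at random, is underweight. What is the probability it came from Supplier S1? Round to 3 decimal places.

Prior × likelihood for each hypothesis:
  Supplier S5: 0.09 × 0.06 = 0.0054
  Supplier S6: 0.13 × 0.25 = 0.0325
  Supplier S4: 0.29 × 0.14 = 0.0406
  Supplier S1: 0.44 × 0.055 = 0.0242
  Supplier S3: 0.05 × 0.07 = 0.0035
Normalizing constant = 0.1062.
P(Supplier S1 | evidence) = 0.0242 / 0.1062 ≈ 0.228.

0.228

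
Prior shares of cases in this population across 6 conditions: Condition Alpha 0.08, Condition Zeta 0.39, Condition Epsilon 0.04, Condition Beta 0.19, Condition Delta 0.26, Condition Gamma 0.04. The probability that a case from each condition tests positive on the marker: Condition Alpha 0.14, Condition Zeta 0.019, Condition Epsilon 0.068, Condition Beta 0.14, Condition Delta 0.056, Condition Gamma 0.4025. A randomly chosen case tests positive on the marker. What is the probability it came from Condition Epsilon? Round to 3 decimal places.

By Bayes' rule, posterior ∝ prior × likelihood:
  Condition Alpha: 0.08 × 0.14 = 0.0112
  Condition Zeta: 0.39 × 0.019 = 0.00741
  Condition Epsilon: 0.04 × 0.068 = 0.00272
  Condition Beta: 0.19 × 0.14 = 0.0266
  Condition Delta: 0.26 × 0.056 = 0.01456
  Condition Gamma: 0.04 × 0.4025 = 0.0161
Total = 0.07859.
P(Condition Epsilon | evidence) = 0.00272 / 0.07859 ≈ 0.035.

0.035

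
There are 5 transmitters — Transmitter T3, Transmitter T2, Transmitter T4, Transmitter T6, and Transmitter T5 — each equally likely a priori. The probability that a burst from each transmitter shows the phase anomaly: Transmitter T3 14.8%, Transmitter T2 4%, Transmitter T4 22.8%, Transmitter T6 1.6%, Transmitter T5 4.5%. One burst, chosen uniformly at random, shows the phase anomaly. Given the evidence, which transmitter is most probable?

Since the prior is uniform, the posterior is proportional to the likelihood:
  Transmitter T3: 0.148
  Transmitter T2: 0.04
  Transmitter T4: 0.228
  Transmitter T6: 0.016
  Transmitter T5: 0.045
Sum = 0.477.
Largest term belongs to Transmitter T4, so Transmitter T4 is most probable.

Transmitter T4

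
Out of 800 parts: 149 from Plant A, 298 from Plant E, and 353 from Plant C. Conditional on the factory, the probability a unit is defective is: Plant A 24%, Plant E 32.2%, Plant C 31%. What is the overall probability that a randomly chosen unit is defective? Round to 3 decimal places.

Compute prior × likelihood for every hypothesis:
  Plant A: 0.18625 × 0.24 = 0.0447
  Plant E: 0.3725 × 0.322 = 0.119945
  Plant C: 0.44125 × 0.31 = 0.1367875
P(defective) = 0.0447 + 0.119945 + 0.1367875 = 0.3014325 → 0.301.

0.301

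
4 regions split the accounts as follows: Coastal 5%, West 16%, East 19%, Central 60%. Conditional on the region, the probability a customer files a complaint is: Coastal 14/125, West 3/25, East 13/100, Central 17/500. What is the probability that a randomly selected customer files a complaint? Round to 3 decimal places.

Compute prior × likelihood for every hypothesis:
  Coastal: 0.05 × 0.112 = 0.0056
  West: 0.16 × 0.12 = 0.0192
  East: 0.19 × 0.13 = 0.0247
  Central: 0.6 × 0.034 = 0.0204
P(complaint) = 0.0056 + 0.0192 + 0.0247 + 0.0204 = 0.0699 → 0.070.

0.070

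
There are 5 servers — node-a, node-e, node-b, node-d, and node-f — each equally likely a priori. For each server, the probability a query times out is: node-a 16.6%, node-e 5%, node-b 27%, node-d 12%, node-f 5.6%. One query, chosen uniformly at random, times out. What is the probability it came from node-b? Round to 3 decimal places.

0.408

With a uniform prior (1/5 each), posterior ∝ likelihood:
  node-a: 0.166
  node-e: 0.05
  node-b: 0.27
  node-d: 0.12
  node-f: 0.056
Total = 0.662.
P(node-b | evidence) = 0.27 / 0.662 ≈ 0.408.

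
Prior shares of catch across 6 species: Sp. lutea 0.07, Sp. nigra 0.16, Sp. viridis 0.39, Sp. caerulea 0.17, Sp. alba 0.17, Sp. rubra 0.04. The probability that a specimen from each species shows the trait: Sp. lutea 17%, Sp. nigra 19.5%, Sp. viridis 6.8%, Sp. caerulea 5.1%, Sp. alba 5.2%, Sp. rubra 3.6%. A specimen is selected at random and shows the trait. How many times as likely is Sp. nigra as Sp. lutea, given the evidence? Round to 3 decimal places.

Prior × likelihood for each hypothesis:
  Sp. lutea: 0.07 × 0.17 = 0.0119
  Sp. nigra: 0.16 × 0.195 = 0.0312
  Sp. viridis: 0.39 × 0.068 = 0.02652
  Sp. caerulea: 0.17 × 0.051 = 0.00867
  Sp. alba: 0.17 × 0.052 = 0.00884
  Sp. rubra: 0.04 × 0.036 = 0.00144
Total = 0.08857.
The ratio is 0.0312 / 0.0119 (the normalizer cancels) = 2.622.

2.622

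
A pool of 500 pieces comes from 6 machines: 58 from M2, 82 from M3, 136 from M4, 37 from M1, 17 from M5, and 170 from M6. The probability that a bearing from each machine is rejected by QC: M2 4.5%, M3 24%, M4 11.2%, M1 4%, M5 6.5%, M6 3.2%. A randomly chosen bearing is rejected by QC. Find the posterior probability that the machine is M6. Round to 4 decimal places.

Compute prior × likelihood for every hypothesis:
  M2: 0.116 × 0.045 = 0.00522
  M3: 0.164 × 0.24 = 0.03936
  M4: 0.272 × 0.112 = 0.030464
  M1: 0.074 × 0.04 = 0.00296
  M5: 0.034 × 0.065 = 0.00221
  M6: 0.34 × 0.032 = 0.01088
Sum = 0.091094.
P(M6 | evidence) = 0.01088 / 0.091094 ≈ 0.1194.

0.1194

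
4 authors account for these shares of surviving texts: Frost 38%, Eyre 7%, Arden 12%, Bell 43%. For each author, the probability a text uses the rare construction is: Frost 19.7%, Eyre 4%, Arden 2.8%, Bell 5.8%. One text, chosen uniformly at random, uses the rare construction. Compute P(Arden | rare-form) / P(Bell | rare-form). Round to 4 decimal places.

0.1347

By Bayes' rule, posterior ∝ prior × likelihood:
  Frost: 0.38 × 0.197 = 0.07486
  Eyre: 0.07 × 0.04 = 0.0028
  Arden: 0.12 × 0.028 = 0.00336
  Bell: 0.43 × 0.058 = 0.02494
Total = 0.10596.
The ratio is 0.00336 / 0.02494 (the normalizer cancels) = 0.1347.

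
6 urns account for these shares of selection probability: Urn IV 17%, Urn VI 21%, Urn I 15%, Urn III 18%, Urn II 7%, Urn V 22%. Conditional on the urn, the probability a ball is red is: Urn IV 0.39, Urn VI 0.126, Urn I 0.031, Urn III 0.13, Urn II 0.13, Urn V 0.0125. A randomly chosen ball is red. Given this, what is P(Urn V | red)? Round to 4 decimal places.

0.0207

By Bayes' rule, posterior ∝ prior × likelihood:
  Urn IV: 0.17 × 0.39 = 0.0663
  Urn VI: 0.21 × 0.126 = 0.02646
  Urn I: 0.15 × 0.031 = 0.00465
  Urn III: 0.18 × 0.13 = 0.0234
  Urn II: 0.07 × 0.13 = 0.0091
  Urn V: 0.22 × 0.0125 = 0.00275
Total = 0.13266.
P(Urn V | evidence) = 0.00275 / 0.13266 ≈ 0.0207.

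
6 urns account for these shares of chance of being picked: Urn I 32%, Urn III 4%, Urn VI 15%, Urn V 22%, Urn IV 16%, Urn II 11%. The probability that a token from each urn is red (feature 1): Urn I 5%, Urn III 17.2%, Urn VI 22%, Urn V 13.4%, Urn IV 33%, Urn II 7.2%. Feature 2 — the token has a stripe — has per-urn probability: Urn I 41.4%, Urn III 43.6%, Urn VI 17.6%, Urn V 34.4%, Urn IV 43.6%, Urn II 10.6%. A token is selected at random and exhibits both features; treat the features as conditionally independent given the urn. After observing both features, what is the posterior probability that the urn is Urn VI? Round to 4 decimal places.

Prior × likelihood for each hypothesis:
  Urn I: 0.32 × 0.05 × 0.414 = 0.006624
  Urn III: 0.04 × 0.172 × 0.436 = 0.00299968
  Urn VI: 0.15 × 0.22 × 0.176 = 0.005808
  Urn V: 0.22 × 0.134 × 0.344 = 0.01014112
  Urn IV: 0.16 × 0.33 × 0.436 = 0.0230208
  Urn II: 0.11 × 0.072 × 0.106 = 0.00083952
Sum = 0.04943312.
P(Urn VI | evidence) = 0.005808 / 0.04943312 ≈ 0.1175.

0.1175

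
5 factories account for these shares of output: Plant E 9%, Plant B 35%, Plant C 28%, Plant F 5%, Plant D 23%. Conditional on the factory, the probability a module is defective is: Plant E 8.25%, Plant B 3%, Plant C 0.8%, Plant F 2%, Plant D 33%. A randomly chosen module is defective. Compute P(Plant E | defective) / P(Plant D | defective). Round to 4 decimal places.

0.0978

Compute prior × likelihood for every hypothesis:
  Plant E: 0.09 × 0.0825 = 0.007425
  Plant B: 0.35 × 0.03 = 0.0105
  Plant C: 0.28 × 0.008 = 0.00224
  Plant F: 0.05 × 0.02 = 0.001
  Plant D: 0.23 × 0.33 = 0.0759
Sum = 0.097065.
The ratio is 0.007425 / 0.0759 (the normalizer cancels) = 0.0978.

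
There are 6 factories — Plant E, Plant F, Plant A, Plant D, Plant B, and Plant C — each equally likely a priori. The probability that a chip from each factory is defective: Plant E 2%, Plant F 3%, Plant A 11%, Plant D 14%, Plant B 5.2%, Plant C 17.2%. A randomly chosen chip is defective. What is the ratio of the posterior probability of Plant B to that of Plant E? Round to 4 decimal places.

Since the prior is uniform, the posterior is proportional to the likelihood:
  Plant E: 0.02
  Plant F: 0.03
  Plant A: 0.11
  Plant D: 0.14
  Plant B: 0.052
  Plant C: 0.172
Normalizing constant = 0.524.
The ratio is 0.052 / 0.02 (the normalizer cancels) = 2.6000.

2.6000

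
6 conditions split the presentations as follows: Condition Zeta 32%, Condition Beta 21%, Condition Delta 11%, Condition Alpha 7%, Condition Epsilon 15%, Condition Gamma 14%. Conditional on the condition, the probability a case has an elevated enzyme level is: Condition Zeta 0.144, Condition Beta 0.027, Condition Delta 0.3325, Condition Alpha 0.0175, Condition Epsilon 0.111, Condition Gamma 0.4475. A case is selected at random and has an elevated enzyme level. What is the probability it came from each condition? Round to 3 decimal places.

By Bayes' rule, posterior ∝ prior × likelihood:
  Condition Zeta: 0.32 × 0.144 = 0.04608
  Condition Beta: 0.21 × 0.027 = 0.00567
  Condition Delta: 0.11 × 0.3325 = 0.036575
  Condition Alpha: 0.07 × 0.0175 = 0.001225
  Condition Epsilon: 0.15 × 0.111 = 0.01665
  Condition Gamma: 0.14 × 0.4475 = 0.06265
Sum = 0.16885.
P(Condition Zeta | elevated) = 0.04608/0.16885 ≈ 0.273
P(Condition Beta | elevated) = 0.00567/0.16885 ≈ 0.034
P(Condition Delta | elevated) = 0.036575/0.16885 ≈ 0.217
P(Condition Alpha | elevated) = 0.001225/0.16885 ≈ 0.007
P(Condition Epsilon | elevated) = 0.01665/0.16885 ≈ 0.099
P(Condition Gamma | elevated) = 0.06265/0.16885 ≈ 0.371
(Check: 0.273+0.034+0.217+0.007+0.099+0.371 = 1.001.)

Condition Zeta 0.273, Condition Beta 0.034, Condition Delta 0.217, Condition Alpha 0.007, Condition Epsilon 0.099, Condition Gamma 0.371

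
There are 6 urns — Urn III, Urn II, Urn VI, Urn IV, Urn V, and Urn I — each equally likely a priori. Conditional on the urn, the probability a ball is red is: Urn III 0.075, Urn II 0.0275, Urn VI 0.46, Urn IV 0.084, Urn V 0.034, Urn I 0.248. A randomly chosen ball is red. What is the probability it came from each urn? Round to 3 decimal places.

With a uniform prior (1/6 each), posterior ∝ likelihood:
  Urn III: 0.075
  Urn II: 0.0275
  Urn VI: 0.46
  Urn IV: 0.084
  Urn V: 0.034
  Urn I: 0.248
Normalizing constant = 0.9285.
P(Urn III | red) = 0.075/0.9285 ≈ 0.081
P(Urn II | red) = 0.0275/0.9285 ≈ 0.030
P(Urn VI | red) = 0.46/0.9285 ≈ 0.495
P(Urn IV | red) = 0.084/0.9285 ≈ 0.090
P(Urn V | red) = 0.034/0.9285 ≈ 0.037
P(Urn I | red) = 0.248/0.9285 ≈ 0.267

Urn III 0.081, Urn II 0.030, Urn VI 0.495, Urn IV 0.090, Urn V 0.037, Urn I 0.267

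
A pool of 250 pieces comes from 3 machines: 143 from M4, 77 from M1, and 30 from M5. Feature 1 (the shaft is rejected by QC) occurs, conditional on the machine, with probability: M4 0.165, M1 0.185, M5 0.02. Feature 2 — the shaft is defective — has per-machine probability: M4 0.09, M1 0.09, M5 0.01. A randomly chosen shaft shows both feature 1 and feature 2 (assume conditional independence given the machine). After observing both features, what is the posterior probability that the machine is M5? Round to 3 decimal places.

By Bayes' rule, posterior ∝ prior × likelihood:
  M4: 0.572 × 0.165 × 0.09 = 0.0084942
  M1: 0.308 × 0.185 × 0.09 = 0.0051282
  M5: 0.12 × 0.02 × 0.01 = 0.000024
Normalizing constant = 0.0136464.
P(M5 | evidence) = 0.000024 / 0.0136464 ≈ 0.002.

0.002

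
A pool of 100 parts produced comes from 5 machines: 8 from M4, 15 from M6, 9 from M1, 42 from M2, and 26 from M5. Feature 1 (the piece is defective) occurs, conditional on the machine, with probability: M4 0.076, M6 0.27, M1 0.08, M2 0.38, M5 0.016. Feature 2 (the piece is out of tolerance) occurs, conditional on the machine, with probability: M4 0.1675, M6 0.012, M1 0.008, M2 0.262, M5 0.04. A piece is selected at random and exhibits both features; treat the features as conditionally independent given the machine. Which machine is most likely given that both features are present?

M2

Compute prior × likelihood for every hypothesis:
  M4: 0.08 × 0.076 × 0.1675 = 0.0010184
  M6: 0.15 × 0.27 × 0.012 = 0.000486
  M1: 0.09 × 0.08 × 0.008 = 0.0000576
  M2: 0.42 × 0.38 × 0.262 = 0.0418152
  M5: 0.26 × 0.016 × 0.04 = 0.0001664
Total = 0.0435436.
Largest term belongs to M2, so M2 is most probable.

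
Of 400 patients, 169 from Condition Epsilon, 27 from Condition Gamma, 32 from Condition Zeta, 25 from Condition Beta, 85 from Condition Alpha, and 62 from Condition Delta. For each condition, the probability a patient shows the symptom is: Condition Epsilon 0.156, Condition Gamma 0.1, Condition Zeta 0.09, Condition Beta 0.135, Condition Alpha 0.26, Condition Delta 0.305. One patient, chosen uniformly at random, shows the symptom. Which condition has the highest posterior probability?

Prior × likelihood for each hypothesis:
  Condition Epsilon: 0.4225 × 0.156 = 0.06591
  Condition Gamma: 0.0675 × 0.1 = 0.00675
  Condition Zeta: 0.08 × 0.09 = 0.0072
  Condition Beta: 0.0625 × 0.135 = 0.0084375
  Condition Alpha: 0.2125 × 0.26 = 0.05525
  Condition Delta: 0.155 × 0.305 = 0.047275
Sum = 0.1908225.
Largest term belongs to Condition Epsilon, so Condition Epsilon is most probable.

Condition Epsilon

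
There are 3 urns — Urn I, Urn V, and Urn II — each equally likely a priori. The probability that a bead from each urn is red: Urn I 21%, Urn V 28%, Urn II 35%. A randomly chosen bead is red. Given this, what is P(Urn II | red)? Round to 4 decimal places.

Since the prior is uniform, the posterior is proportional to the likelihood:
  Urn I: 0.21
  Urn V: 0.28
  Urn II: 0.35
Normalizing constant = 0.84.
P(Urn II | evidence) = 0.35 / 0.84 ≈ 0.4167.

0.4167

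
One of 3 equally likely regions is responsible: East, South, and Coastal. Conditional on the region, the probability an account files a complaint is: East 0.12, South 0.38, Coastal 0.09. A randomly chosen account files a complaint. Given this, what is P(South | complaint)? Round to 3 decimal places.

Since the prior is uniform, the posterior is proportional to the likelihood:
  East: 0.12
  South: 0.38
  Coastal: 0.09
Normalizing constant = 0.59.
P(South | evidence) = 0.38 / 0.59 ≈ 0.644.

0.644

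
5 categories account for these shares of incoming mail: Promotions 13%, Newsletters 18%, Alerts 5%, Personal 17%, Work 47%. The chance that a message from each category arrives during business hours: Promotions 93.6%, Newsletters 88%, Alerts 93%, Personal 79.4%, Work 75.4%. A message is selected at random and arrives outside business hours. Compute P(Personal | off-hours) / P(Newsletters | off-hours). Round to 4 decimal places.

1.6213

Taking complements, P(off-hours | each) = Promotions 0.064, Newsletters 0.12, Alerts 0.07, Personal 0.206, Work 0.246.
Compute prior × likelihood for every hypothesis:
  Promotions: 0.13 × 0.064 = 0.00832
  Newsletters: 0.18 × 0.12 = 0.0216
  Alerts: 0.05 × 0.07 = 0.0035
  Personal: 0.17 × 0.206 = 0.03502
  Work: 0.47 × 0.246 = 0.11562
Sum = 0.18406.
The ratio is 0.03502 / 0.0216 (the normalizer cancels) = 1.6213.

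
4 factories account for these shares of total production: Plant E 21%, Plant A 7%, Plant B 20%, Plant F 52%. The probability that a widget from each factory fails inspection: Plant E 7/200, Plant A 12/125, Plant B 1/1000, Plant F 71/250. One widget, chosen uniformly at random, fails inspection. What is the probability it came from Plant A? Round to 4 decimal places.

By Bayes' rule, posterior ∝ prior × likelihood:
  Plant E: 0.21 × 0.035 = 0.00735
  Plant A: 0.07 × 0.096 = 0.00672
  Plant B: 0.2 × 0.001 = 0.0002
  Plant F: 0.52 × 0.284 = 0.14768
Sum = 0.16195.
P(Plant A | evidence) = 0.00672 / 0.16195 ≈ 0.0415.

0.0415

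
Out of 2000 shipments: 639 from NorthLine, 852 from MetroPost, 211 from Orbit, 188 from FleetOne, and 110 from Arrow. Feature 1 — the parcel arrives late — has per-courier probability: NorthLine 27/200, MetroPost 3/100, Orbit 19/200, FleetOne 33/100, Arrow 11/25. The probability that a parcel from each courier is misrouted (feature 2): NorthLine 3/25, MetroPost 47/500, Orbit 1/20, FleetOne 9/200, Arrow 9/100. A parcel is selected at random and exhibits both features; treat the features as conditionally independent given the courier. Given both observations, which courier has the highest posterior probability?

NorthLine

By Bayes' rule, posterior ∝ prior × likelihood:
  NorthLine: 0.3195 × 0.135 × 0.12 = 0.0051759
  MetroPost: 0.426 × 0.03 × 0.094 = 0.00120132
  Orbit: 0.1055 × 0.095 × 0.05 = 0.000501125
  FleetOne: 0.094 × 0.33 × 0.045 = 0.0013959
  Arrow: 0.055 × 0.44 × 0.09 = 0.002178
Sum = 0.010452245.
Largest term belongs to NorthLine, so NorthLine is most probable.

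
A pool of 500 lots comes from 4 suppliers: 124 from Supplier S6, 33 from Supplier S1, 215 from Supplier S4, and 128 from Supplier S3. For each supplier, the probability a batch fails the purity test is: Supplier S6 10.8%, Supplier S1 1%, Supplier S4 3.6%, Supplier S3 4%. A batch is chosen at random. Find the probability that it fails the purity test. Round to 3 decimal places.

By Bayes' rule, posterior ∝ prior × likelihood:
  Supplier S6: 0.248 × 0.108 = 0.026784
  Supplier S1: 0.066 × 0.01 = 0.00066
  Supplier S4: 0.43 × 0.036 = 0.01548
  Supplier S3: 0.256 × 0.04 = 0.01024
P(off-spec) = 0.026784 + 0.00066 + 0.01548 + 0.01024 = 0.053164 → 0.053.

0.053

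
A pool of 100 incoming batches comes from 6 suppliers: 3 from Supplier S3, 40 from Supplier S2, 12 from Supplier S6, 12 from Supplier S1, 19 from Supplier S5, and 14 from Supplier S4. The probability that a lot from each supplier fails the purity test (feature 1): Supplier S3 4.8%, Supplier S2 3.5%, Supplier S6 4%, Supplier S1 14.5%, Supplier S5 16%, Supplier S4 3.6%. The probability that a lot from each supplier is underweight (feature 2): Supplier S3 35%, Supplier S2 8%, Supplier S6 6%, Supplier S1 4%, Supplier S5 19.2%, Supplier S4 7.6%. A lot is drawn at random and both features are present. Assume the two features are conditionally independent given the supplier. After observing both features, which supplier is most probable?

Unnormalized posteriors (prior × likelihood):
  Supplier S3: 0.03 × 0.048 × 0.35 = 0.000504
  Supplier S2: 0.4 × 0.035 × 0.08 = 0.00112
  Supplier S6: 0.12 × 0.04 × 0.06 = 0.000288
  Supplier S1: 0.12 × 0.145 × 0.04 = 0.000696
  Supplier S5: 0.19 × 0.16 × 0.192 = 0.0058368
  Supplier S4: 0.14 × 0.036 × 0.076 = 0.00038304
Sum = 0.00882784.
Largest term belongs to Supplier S5, so Supplier S5 is most probable.

Supplier S5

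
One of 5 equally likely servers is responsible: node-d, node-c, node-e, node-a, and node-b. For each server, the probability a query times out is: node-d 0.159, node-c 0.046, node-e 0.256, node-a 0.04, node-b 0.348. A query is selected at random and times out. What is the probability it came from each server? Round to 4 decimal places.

node-d 0.1873, node-c 0.0542, node-e 0.3015, node-a 0.0471, node-b 0.4099

With a uniform prior (1/5 each), posterior ∝ likelihood:
  node-d: 0.159
  node-c: 0.046
  node-e: 0.256
  node-a: 0.04
  node-b: 0.348
Total = 0.849.
P(node-d | timeout) = 0.159/0.849 ≈ 0.1873
P(node-c | timeout) = 0.046/0.849 ≈ 0.0542
P(node-e | timeout) = 0.256/0.849 ≈ 0.3015
P(node-a | timeout) = 0.04/0.849 ≈ 0.0471
P(node-b | timeout) = 0.348/0.849 ≈ 0.4099
(Check: 0.1873+0.0542+0.3015+0.0471+0.4099 = 1.0000.)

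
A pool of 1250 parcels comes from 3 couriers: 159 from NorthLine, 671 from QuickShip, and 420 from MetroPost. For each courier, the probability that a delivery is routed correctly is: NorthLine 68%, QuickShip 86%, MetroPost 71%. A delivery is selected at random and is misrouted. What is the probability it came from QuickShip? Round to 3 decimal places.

0.352

Taking complements, P(misrouted | each) = NorthLine 0.32, QuickShip 0.14, MetroPost 0.29.
Compute prior × likelihood for every hypothesis:
  NorthLine: 0.1272 × 0.32 = 0.040704
  QuickShip: 0.5368 × 0.14 = 0.075152
  MetroPost: 0.336 × 0.29 = 0.09744
Normalizing constant = 0.213296.
P(QuickShip | evidence) = 0.075152 / 0.213296 ≈ 0.352.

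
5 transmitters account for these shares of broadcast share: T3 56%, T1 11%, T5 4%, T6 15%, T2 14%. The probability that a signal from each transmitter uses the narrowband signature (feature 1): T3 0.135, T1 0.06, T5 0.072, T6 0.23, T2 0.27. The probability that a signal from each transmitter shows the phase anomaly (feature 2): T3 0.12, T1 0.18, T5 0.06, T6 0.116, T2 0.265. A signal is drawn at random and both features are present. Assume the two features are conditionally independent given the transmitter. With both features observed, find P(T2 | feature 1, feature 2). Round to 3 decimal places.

By Bayes' rule, posterior ∝ prior × likelihood:
  T3: 0.56 × 0.135 × 0.12 = 0.009072
  T1: 0.11 × 0.06 × 0.18 = 0.001188
  T5: 0.04 × 0.072 × 0.06 = 0.0001728
  T6: 0.15 × 0.23 × 0.116 = 0.004002
  T2: 0.14 × 0.27 × 0.265 = 0.010017
Normalizing constant = 0.0244518.
P(T2 | evidence) = 0.010017 / 0.0244518 ≈ 0.410.

0.410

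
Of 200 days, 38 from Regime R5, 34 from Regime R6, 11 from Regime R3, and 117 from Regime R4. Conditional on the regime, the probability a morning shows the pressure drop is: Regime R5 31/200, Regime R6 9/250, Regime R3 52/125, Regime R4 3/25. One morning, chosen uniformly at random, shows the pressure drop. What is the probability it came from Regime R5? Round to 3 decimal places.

Unnormalized posteriors (prior × likelihood):
  Regime R5: 0.19 × 0.155 = 0.02945
  Regime R6: 0.17 × 0.036 = 0.00612
  Regime R3: 0.055 × 0.416 = 0.02288
  Regime R4: 0.585 × 0.12 = 0.0702
Normalizing constant = 0.12865.
P(Regime R5 | evidence) = 0.02945 / 0.12865 ≈ 0.229.

0.229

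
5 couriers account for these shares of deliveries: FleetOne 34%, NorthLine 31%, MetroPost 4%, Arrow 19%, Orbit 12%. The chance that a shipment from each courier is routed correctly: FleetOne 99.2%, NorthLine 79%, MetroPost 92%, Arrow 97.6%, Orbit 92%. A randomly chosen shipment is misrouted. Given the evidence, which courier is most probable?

NorthLine

Taking complements, P(misrouted | each) = FleetOne 0.008, NorthLine 0.21, MetroPost 0.08, Arrow 0.024, Orbit 0.08.
Compute prior × likelihood for every hypothesis:
  FleetOne: 0.34 × 0.008 = 0.00272
  NorthLine: 0.31 × 0.21 = 0.0651
  MetroPost: 0.04 × 0.08 = 0.0032
  Arrow: 0.19 × 0.024 = 0.00456
  Orbit: 0.12 × 0.08 = 0.0096
Sum = 0.08518.
Largest term belongs to NorthLine, so NorthLine is most probable.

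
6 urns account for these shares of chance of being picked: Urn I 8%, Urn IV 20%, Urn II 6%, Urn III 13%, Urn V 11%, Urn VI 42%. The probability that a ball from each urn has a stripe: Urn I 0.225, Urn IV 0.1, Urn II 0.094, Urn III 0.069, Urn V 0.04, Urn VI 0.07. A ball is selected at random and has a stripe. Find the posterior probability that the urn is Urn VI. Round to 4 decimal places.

0.3402

Prior × likelihood for each hypothesis:
  Urn I: 0.08 × 0.225 = 0.018
  Urn IV: 0.2 × 0.1 = 0.02
  Urn II: 0.06 × 0.094 = 0.00564
  Urn III: 0.13 × 0.069 = 0.00897
  Urn V: 0.11 × 0.04 = 0.0044
  Urn VI: 0.42 × 0.07 = 0.0294
Sum = 0.08641.
P(Urn VI | evidence) = 0.0294 / 0.08641 ≈ 0.3402.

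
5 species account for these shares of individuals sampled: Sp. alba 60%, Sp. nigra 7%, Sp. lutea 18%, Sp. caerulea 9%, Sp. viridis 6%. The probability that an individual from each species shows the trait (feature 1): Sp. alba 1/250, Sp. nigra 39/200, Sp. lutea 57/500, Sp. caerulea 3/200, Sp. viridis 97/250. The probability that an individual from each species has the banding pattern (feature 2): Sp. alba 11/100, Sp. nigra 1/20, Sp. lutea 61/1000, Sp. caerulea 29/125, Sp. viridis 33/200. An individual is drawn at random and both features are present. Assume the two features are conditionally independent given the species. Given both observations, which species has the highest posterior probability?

Compute prior × likelihood for every hypothesis:
  Sp. alba: 0.6 × 0.004 × 0.11 = 0.000264
  Sp. nigra: 0.07 × 0.195 × 0.05 = 0.0006825
  Sp. lutea: 0.18 × 0.114 × 0.061 = 0.00125172
  Sp. caerulea: 0.09 × 0.015 × 0.232 = 0.0003132
  Sp. viridis: 0.06 × 0.388 × 0.165 = 0.0038412
Total = 0.00635262.
Largest term belongs to Sp. viridis, so Sp. viridis is most probable.

Sp. viridis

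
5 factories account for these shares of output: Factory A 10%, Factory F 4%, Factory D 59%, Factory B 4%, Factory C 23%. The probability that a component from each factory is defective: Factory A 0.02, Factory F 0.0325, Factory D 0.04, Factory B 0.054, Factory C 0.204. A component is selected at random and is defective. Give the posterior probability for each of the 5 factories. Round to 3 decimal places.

Factory A 0.026, Factory F 0.017, Factory D 0.311, Factory B 0.028, Factory C 0.618

Unnormalized posteriors (prior × likelihood):
  Factory A: 0.1 × 0.02 = 0.002
  Factory F: 0.04 × 0.0325 = 0.0013
  Factory D: 0.59 × 0.04 = 0.0236
  Factory B: 0.04 × 0.054 = 0.00216
  Factory C: 0.23 × 0.204 = 0.04692
Normalizing constant = 0.07598.
P(Factory A | defective) = 0.002/0.07598 ≈ 0.026
P(Factory F | defective) = 0.0013/0.07598 ≈ 0.017
P(Factory D | defective) = 0.0236/0.07598 ≈ 0.311
P(Factory B | defective) = 0.00216/0.07598 ≈ 0.028
P(Factory C | defective) = 0.04692/0.07598 ≈ 0.618
(Check: 0.026+0.017+0.311+0.028+0.618 = 1.000.)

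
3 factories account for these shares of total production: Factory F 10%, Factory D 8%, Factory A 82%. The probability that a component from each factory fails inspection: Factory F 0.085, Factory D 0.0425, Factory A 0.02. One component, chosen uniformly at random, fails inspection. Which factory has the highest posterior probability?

Unnormalized posteriors (prior × likelihood):
  Factory F: 0.1 × 0.085 = 0.0085
  Factory D: 0.08 × 0.0425 = 0.0034
  Factory A: 0.82 × 0.02 = 0.0164
Sum = 0.0283.
Largest term belongs to Factory A, so Factory A is most probable.

Factory A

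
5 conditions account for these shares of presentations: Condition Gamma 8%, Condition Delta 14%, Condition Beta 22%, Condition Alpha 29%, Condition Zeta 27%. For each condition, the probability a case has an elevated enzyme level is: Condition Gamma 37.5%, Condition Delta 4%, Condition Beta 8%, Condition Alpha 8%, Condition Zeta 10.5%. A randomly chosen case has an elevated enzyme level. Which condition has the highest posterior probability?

Condition Gamma

By Bayes' rule, posterior ∝ prior × likelihood:
  Condition Gamma: 0.08 × 0.375 = 0.03
  Condition Delta: 0.14 × 0.04 = 0.0056
  Condition Beta: 0.22 × 0.08 = 0.0176
  Condition Alpha: 0.29 × 0.08 = 0.0232
  Condition Zeta: 0.27 × 0.105 = 0.02835
Total = 0.10475.
Largest term belongs to Condition Gamma, so Condition Gamma is most probable.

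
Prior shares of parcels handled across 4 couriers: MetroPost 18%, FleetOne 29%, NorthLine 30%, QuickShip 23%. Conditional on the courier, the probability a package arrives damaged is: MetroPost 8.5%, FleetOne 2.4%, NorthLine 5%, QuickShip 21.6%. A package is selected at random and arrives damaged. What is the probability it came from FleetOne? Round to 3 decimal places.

0.080

Unnormalized posteriors (prior × likelihood):
  MetroPost: 0.18 × 0.085 = 0.0153
  FleetOne: 0.29 × 0.024 = 0.00696
  NorthLine: 0.3 × 0.05 = 0.015
  QuickShip: 0.23 × 0.216 = 0.04968
Normalizing constant = 0.08694.
P(FleetOne | evidence) = 0.00696 / 0.08694 ≈ 0.080.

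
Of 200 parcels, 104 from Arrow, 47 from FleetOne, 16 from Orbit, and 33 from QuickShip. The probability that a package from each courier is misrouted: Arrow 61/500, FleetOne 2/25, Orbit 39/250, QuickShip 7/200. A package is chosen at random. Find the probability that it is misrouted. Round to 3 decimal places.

By Bayes' rule, posterior ∝ prior × likelihood:
  Arrow: 0.52 × 0.122 = 0.06344
  FleetOne: 0.235 × 0.08 = 0.0188
  Orbit: 0.08 × 0.156 = 0.01248
  QuickShip: 0.165 × 0.035 = 0.005775
P(misrouted) = 0.06344 + 0.0188 + 0.01248 + 0.005775 = 0.100495 → 0.100.

0.100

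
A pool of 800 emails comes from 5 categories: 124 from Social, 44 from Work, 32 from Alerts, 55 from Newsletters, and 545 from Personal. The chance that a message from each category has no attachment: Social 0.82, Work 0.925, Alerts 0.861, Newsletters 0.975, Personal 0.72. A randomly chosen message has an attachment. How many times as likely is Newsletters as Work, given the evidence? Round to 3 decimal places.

Taking complements, P(attachment | each) = Social 0.18, Work 0.075, Alerts 0.139, Newsletters 0.025, Personal 0.28.
Prior × likelihood for each hypothesis:
  Social: 0.155 × 0.18 = 0.0279
  Work: 0.055 × 0.075 = 0.004125
  Alerts: 0.04 × 0.139 = 0.00556
  Newsletters: 0.06875 × 0.025 = 0.00171875
  Personal: 0.68125 × 0.28 = 0.19075
Normalizing constant = 0.23005375.
The ratio is 0.00171875 / 0.004125 (the normalizer cancels) = 0.417.

0.417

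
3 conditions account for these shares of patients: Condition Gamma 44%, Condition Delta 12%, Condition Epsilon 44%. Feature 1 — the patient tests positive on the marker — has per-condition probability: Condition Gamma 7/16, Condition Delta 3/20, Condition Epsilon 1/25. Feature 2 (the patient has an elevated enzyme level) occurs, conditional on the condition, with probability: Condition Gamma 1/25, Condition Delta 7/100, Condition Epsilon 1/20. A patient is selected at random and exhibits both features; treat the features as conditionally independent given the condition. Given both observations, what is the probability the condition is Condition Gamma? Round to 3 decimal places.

Compute prior × likelihood for every hypothesis:
  Condition Gamma: 0.44 × 0.4375 × 0.04 = 0.0077
  Condition Delta: 0.12 × 0.15 × 0.07 = 0.00126
  Condition Epsilon: 0.44 × 0.04 × 0.05 = 0.00088
Sum = 0.00984.
P(Condition Gamma | evidence) = 0.0077 / 0.00984 ≈ 0.783.

0.783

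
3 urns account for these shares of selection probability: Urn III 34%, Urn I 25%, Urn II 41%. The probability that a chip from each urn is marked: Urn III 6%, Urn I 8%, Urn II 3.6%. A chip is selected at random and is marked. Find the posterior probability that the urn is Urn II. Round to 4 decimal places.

0.2676

Compute prior × likelihood for every hypothesis:
  Urn III: 0.34 × 0.06 = 0.0204
  Urn I: 0.25 × 0.08 = 0.02
  Urn II: 0.41 × 0.036 = 0.01476
Normalizing constant = 0.05516.
P(Urn II | evidence) = 0.01476 / 0.05516 ≈ 0.2676.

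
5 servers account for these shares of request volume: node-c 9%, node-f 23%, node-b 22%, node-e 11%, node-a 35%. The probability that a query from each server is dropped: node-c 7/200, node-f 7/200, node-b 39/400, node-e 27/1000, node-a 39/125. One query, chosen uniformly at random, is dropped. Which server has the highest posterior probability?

By Bayes' rule, posterior ∝ prior × likelihood:
  node-c: 0.09 × 0.035 = 0.00315
  node-f: 0.23 × 0.035 = 0.00805
  node-b: 0.22 × 0.0975 = 0.02145
  node-e: 0.11 × 0.027 = 0.00297
  node-a: 0.35 × 0.312 = 0.1092
Total = 0.14482.
Largest term belongs to node-a, so node-a is most probable.

node-a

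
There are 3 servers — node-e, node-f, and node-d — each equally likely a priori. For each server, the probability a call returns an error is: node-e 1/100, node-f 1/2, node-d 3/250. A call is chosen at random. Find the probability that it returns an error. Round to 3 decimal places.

0.174

Since the prior is uniform, the posterior is proportional to the likelihood:
  node-e: 0.01
  node-f: 0.5
  node-d: 0.012
P(error) = (1/3) × (0.01 + 0.5 + 0.012) = 0.522/3 ≈ 0.174.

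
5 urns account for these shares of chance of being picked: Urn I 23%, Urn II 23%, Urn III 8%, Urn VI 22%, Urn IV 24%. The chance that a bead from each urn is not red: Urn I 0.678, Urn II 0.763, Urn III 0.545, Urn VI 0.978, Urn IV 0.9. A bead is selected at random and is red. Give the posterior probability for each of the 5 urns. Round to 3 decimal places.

Urn I 0.382, Urn II 0.281, Urn III 0.188, Urn VI 0.025, Urn IV 0.124

Taking complements, P(red | each) = Urn I 0.322, Urn II 0.237, Urn III 0.455, Urn VI 0.022, Urn IV 0.1.
Prior × likelihood for each hypothesis:
  Urn I: 0.23 × 0.322 = 0.07406
  Urn II: 0.23 × 0.237 = 0.05451
  Urn III: 0.08 × 0.455 = 0.0364
  Urn VI: 0.22 × 0.022 = 0.00484
  Urn IV: 0.24 × 0.1 = 0.024
Total = 0.19381.
P(Urn I | red) = 0.07406/0.19381 ≈ 0.382
P(Urn II | red) = 0.05451/0.19381 ≈ 0.281
P(Urn III | red) = 0.0364/0.19381 ≈ 0.188
P(Urn VI | red) = 0.00484/0.19381 ≈ 0.025
P(Urn IV | red) = 0.024/0.19381 ≈ 0.124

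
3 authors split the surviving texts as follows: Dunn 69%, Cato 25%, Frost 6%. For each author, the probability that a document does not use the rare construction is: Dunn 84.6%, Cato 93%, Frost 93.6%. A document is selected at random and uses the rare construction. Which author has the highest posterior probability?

Dunn

Taking complements, P(rare-form | each) = Dunn 0.154, Cato 0.07, Frost 0.064.
By Bayes' rule, posterior ∝ prior × likelihood:
  Dunn: 0.69 × 0.154 = 0.10626
  Cato: 0.25 × 0.07 = 0.0175
  Frost: 0.06 × 0.064 = 0.00384
Sum = 0.1276.
Largest term belongs to Dunn, so Dunn is most probable.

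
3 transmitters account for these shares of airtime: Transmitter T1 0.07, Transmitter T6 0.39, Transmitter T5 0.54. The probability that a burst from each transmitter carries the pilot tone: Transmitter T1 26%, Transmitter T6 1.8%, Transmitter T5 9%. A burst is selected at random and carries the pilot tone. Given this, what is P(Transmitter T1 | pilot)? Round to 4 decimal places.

Compute prior × likelihood for every hypothesis:
  Transmitter T1: 0.07 × 0.26 = 0.0182
  Transmitter T6: 0.39 × 0.018 = 0.00702
  Transmitter T5: 0.54 × 0.09 = 0.0486
Total = 0.07382.
P(Transmitter T1 | evidence) = 0.0182 / 0.07382 ≈ 0.2465.

0.2465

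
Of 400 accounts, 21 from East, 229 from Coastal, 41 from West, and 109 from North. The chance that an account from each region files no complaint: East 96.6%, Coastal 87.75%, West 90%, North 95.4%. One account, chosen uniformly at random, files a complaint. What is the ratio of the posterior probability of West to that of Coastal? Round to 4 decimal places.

0.1462

Taking complements, P(complaint | each) = East 0.034, Coastal 0.1225, West 0.1, North 0.046.
Unnormalized posteriors (prior × likelihood):
  East: 0.0525 × 0.034 = 0.001785
  Coastal: 0.5725 × 0.1225 = 0.07013125
  West: 0.1025 × 0.1 = 0.01025
  North: 0.2725 × 0.046 = 0.012535
Sum = 0.09470125.
The ratio is 0.01025 / 0.07013125 (the normalizer cancels) = 0.1462.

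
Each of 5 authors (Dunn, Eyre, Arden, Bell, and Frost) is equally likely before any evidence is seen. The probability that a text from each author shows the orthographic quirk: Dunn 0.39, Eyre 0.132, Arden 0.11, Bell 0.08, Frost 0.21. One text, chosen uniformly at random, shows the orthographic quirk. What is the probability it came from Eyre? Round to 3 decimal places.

With a uniform prior (1/5 each), posterior ∝ likelihood:
  Dunn: 0.39
  Eyre: 0.132
  Arden: 0.11
  Bell: 0.08
  Frost: 0.21
Sum = 0.922.
P(Eyre | evidence) = 0.132 / 0.922 ≈ 0.143.

0.143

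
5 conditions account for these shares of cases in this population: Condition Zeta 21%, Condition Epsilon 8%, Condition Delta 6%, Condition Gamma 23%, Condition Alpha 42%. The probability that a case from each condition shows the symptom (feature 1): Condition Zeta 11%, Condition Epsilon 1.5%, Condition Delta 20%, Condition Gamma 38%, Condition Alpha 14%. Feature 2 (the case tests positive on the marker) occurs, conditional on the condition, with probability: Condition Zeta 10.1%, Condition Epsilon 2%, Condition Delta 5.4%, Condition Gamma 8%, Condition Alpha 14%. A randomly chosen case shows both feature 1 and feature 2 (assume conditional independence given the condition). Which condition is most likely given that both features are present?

Condition Alpha

By Bayes' rule, posterior ∝ prior × likelihood:
  Condition Zeta: 0.21 × 0.11 × 0.101 = 0.0023331
  Condition Epsilon: 0.08 × 0.015 × 0.02 = 0.000024
  Condition Delta: 0.06 × 0.2 × 0.054 = 0.000648
  Condition Gamma: 0.23 × 0.38 × 0.08 = 0.006992
  Condition Alpha: 0.42 × 0.14 × 0.14 = 0.008232
Sum = 0.0182291.
Largest term belongs to Condition Alpha, so Condition Alpha is most probable.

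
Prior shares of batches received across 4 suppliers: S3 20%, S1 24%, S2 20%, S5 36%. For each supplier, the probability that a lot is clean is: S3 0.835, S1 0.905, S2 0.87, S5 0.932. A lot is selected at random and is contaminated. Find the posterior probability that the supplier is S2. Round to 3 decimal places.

Taking complements, P(contaminated | each) = S3 0.165, S1 0.095, S2 0.13, S5 0.068.
Compute prior × likelihood for every hypothesis:
  S3: 0.2 × 0.165 = 0.033
  S1: 0.24 × 0.095 = 0.0228
  S2: 0.2 × 0.13 = 0.026
  S5: 0.36 × 0.068 = 0.02448
Total = 0.10628.
P(S2 | evidence) = 0.026 / 0.10628 ≈ 0.245.

0.245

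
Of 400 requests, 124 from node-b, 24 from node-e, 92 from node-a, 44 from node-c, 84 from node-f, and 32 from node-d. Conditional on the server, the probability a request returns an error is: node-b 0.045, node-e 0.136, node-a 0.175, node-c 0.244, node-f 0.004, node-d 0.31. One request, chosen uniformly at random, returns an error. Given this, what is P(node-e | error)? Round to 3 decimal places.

Compute prior × likelihood for every hypothesis:
  node-b: 0.31 × 0.045 = 0.01395
  node-e: 0.06 × 0.136 = 0.00816
  node-a: 0.23 × 0.175 = 0.04025
  node-c: 0.11 × 0.244 = 0.02684
  node-f: 0.21 × 0.004 = 0.00084
  node-d: 0.08 × 0.31 = 0.0248
Sum = 0.11484.
P(node-e | evidence) = 0.00816 / 0.11484 ≈ 0.071.

0.071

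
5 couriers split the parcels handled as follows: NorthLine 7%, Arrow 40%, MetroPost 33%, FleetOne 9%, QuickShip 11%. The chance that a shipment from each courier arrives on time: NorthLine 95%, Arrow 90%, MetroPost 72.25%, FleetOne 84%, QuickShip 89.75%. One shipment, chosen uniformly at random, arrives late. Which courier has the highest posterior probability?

MetroPost

Taking complements, P(late | each) = NorthLine 0.05, Arrow 0.1, MetroPost 0.2775, FleetOne 0.16, QuickShip 0.1025.
Compute prior × likelihood for every hypothesis:
  NorthLine: 0.07 × 0.05 = 0.0035
  Arrow: 0.4 × 0.1 = 0.04
  MetroPost: 0.33 × 0.2775 = 0.091575
  FleetOne: 0.09 × 0.16 = 0.0144
  QuickShip: 0.11 × 0.1025 = 0.011275
Normalizing constant = 0.16075.
Largest term belongs to MetroPost, so MetroPost is most probable.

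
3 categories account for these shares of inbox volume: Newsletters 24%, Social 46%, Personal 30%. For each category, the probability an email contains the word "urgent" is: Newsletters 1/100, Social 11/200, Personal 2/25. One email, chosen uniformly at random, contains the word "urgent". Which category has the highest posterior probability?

Prior × likelihood for each hypothesis:
  Newsletters: 0.24 × 0.01 = 0.0024
  Social: 0.46 × 0.055 = 0.0253
  Personal: 0.3 × 0.08 = 0.024
Sum = 0.0517.
Largest term belongs to Social, so Social is most probable.

Social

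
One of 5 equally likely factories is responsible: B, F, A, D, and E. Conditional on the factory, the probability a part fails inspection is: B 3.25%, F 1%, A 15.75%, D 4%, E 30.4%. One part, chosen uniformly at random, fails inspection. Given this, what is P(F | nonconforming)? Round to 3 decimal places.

0.018

With a uniform prior (1/5 each), posterior ∝ likelihood:
  B: 0.0325
  F: 0.01
  A: 0.1575
  D: 0.04
  E: 0.304
Normalizing constant = 0.544.
P(F | evidence) = 0.01 / 0.544 ≈ 0.018.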